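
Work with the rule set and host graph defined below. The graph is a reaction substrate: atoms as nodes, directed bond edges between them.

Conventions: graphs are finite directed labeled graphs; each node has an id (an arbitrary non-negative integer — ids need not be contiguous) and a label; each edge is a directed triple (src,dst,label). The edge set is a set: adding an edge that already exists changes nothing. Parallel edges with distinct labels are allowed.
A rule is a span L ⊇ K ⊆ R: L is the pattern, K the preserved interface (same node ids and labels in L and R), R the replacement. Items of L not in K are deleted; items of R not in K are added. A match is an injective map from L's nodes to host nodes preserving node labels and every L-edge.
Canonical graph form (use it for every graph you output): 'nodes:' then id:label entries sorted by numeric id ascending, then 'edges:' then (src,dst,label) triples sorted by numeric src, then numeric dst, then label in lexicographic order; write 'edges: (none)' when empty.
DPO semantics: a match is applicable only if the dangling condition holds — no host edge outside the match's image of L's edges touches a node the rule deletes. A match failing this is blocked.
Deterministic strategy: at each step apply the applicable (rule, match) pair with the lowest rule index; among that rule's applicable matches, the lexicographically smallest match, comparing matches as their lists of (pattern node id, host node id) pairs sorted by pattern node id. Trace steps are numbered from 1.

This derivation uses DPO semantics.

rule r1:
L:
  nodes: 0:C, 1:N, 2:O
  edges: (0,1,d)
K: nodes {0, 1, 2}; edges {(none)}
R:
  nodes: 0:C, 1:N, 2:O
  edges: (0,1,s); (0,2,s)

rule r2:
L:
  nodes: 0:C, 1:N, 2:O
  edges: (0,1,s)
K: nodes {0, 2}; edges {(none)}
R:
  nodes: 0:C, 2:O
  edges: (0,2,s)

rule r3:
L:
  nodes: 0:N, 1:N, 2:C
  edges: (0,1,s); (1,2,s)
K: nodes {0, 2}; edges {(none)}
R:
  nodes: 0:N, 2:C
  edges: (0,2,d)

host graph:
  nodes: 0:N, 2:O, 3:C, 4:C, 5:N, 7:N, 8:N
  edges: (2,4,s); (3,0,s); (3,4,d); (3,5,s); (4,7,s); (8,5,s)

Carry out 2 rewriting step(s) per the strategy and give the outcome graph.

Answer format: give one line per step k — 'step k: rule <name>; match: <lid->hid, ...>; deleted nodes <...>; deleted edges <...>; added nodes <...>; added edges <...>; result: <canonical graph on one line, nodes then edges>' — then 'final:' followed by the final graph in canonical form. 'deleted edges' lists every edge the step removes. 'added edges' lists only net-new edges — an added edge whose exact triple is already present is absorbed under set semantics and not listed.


step 1: rule r2; match: 0->3, 1->0, 2->2; deleted nodes 0; deleted edges (3,0,s); added nodes (none); added edges (3,2,s); result: nodes: 2:O, 3:C, 4:C, 5:N, 7:N, 8:N edges: (2,4,s); (3,2,s); (3,4,d); (3,5,s); (4,7,s); (8,5,s)
step 2: rule r2; match: 0->4, 1->7, 2->2; deleted nodes 7; deleted edges (4,7,s); added nodes (none); added edges (4,2,s); result: nodes: 2:O, 3:C, 4:C, 5:N, 8:N edges: (2,4,s); (3,2,s); (3,4,d); (3,5,s); (4,2,s); (8,5,s)
final:
nodes: 2:O, 3:C, 4:C, 5:N, 8:N
edges: (2,4,s); (3,2,s); (3,4,d); (3,5,s); (4,2,s); (8,5,s)


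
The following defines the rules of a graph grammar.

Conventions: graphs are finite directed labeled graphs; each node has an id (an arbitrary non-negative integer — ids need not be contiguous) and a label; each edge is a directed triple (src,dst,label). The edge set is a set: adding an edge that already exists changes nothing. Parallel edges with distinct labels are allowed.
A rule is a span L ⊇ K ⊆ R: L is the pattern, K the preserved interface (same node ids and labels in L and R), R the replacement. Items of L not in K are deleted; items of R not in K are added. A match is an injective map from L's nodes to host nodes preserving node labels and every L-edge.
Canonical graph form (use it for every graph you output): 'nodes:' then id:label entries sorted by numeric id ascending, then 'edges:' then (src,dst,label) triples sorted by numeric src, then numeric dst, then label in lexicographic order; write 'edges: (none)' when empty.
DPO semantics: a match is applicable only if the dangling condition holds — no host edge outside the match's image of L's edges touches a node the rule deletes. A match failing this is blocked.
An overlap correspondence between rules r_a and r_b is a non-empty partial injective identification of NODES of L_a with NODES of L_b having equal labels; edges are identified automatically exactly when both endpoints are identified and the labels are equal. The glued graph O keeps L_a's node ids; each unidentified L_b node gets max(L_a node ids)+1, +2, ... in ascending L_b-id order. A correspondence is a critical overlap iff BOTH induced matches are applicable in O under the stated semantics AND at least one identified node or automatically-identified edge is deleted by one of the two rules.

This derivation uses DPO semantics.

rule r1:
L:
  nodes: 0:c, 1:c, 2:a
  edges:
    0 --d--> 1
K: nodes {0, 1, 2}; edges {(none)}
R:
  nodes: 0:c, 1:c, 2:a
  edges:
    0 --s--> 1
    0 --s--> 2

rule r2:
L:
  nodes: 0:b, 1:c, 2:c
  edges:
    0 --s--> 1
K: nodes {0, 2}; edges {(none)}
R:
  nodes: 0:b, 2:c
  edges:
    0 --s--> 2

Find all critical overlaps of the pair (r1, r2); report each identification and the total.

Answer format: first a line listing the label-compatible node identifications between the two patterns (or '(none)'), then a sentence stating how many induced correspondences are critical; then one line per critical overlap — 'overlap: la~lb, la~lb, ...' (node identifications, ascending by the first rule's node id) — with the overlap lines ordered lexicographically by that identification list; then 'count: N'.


label-compatible node identifications between L(r1) and L(r2): 0~1, 0~2, 1~1, 1~2
0 of the induced correspondences are critical overlaps of r1 and r2.
count: 0


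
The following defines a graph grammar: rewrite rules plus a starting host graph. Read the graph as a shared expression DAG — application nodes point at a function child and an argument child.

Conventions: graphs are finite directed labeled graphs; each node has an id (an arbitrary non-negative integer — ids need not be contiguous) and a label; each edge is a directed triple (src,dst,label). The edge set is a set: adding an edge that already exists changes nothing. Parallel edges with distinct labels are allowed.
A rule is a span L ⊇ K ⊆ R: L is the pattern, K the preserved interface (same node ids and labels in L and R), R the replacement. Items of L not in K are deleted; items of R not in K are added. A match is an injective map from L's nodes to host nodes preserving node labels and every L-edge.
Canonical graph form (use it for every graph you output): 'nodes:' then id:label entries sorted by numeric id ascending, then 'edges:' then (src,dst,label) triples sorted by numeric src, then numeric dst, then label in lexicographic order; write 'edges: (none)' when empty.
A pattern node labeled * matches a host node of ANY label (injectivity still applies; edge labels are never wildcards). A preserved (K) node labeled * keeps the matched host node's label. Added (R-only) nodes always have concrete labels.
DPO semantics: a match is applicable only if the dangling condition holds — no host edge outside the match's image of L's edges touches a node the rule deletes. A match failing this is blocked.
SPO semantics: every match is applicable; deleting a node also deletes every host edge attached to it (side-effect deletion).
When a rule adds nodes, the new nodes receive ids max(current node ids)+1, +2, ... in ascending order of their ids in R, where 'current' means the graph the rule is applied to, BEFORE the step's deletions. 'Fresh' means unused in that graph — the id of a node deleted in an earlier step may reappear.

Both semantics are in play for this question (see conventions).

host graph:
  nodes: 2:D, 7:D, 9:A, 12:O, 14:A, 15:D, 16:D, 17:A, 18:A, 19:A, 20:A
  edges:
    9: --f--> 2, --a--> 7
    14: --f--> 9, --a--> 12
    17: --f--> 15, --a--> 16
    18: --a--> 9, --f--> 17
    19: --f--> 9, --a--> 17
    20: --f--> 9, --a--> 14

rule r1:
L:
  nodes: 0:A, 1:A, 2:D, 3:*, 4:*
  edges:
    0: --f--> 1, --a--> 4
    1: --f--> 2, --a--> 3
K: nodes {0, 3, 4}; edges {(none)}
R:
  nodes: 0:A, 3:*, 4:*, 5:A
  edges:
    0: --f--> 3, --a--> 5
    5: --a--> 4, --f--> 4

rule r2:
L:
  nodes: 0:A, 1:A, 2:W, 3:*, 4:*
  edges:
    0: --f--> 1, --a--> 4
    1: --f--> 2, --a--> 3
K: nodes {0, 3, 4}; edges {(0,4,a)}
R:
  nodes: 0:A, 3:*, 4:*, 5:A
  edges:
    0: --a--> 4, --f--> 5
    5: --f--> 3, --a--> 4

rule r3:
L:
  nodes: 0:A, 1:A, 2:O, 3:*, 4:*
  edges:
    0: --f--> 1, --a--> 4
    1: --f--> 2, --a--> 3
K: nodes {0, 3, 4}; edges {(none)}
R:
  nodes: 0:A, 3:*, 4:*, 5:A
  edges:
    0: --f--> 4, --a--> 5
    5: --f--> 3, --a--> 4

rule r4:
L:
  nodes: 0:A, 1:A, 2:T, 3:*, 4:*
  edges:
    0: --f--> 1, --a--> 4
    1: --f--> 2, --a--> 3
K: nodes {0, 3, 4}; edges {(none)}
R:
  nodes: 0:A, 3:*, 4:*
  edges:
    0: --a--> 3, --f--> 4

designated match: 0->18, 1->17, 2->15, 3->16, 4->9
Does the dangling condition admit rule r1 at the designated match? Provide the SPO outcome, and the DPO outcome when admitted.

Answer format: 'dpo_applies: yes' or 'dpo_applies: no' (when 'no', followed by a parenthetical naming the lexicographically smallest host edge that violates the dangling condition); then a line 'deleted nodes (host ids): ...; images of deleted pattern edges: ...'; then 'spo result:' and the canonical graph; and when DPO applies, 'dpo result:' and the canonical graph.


dpo_applies: no
(the rule deletes node 17, which keeps host edge (19,17,a) outside the match image — the dangling condition fails, DPO blocks; SPO proceeds and side-deletes such edges)
deleted nodes (host ids): 15, 17; images of deleted pattern edges: (17,15,f); (17,16,a); (18,9,a); (18,17,f)
spo result:
nodes: 2:D, 7:D, 9:A, 12:O, 14:A, 16:D, 18:A, 19:A, 20:A, 21:A
edges: (9,2,f); (9,7,a); (14,9,f); (14,12,a); (18,16,f); (18,21,a); (19,9,f); (20,9,f); (20,14,a); (21,9,a); (21,9,f)


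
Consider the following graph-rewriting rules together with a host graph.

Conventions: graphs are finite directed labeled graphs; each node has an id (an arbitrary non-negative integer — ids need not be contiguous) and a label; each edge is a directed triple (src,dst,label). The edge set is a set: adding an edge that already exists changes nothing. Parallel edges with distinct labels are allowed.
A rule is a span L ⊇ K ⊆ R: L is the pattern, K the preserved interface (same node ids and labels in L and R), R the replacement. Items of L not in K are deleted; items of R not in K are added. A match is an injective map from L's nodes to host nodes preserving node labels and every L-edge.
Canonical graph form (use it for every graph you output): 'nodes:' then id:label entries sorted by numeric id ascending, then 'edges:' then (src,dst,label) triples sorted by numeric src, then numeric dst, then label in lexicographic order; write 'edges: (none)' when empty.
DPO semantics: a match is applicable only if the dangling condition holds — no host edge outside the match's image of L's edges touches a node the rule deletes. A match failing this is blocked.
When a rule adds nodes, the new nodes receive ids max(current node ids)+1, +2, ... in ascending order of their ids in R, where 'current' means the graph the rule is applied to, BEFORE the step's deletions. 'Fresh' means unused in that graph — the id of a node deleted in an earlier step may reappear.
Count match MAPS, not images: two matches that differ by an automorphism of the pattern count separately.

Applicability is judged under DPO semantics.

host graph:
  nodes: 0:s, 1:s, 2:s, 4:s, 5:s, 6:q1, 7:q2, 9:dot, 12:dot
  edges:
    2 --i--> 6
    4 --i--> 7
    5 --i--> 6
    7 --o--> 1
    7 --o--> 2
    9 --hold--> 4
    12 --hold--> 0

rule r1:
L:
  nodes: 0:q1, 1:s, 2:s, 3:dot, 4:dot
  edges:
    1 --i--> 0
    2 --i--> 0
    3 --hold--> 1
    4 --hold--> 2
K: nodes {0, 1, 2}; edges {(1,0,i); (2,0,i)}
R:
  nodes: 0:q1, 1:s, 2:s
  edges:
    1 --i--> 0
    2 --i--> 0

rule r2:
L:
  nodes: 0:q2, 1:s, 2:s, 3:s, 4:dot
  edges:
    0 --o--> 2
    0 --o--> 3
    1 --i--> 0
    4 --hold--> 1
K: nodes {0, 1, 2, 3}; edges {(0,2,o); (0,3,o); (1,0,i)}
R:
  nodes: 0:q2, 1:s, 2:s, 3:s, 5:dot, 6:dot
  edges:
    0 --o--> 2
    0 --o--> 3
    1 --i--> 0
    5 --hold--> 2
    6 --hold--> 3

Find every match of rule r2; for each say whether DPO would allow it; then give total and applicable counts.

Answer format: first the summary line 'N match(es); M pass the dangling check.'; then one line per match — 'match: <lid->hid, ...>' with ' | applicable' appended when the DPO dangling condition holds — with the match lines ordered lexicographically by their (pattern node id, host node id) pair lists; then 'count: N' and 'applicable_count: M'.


2 match(es); 2 pass the dangling check.
match: 0->7, 1->4, 2->1, 3->2, 4->9 | applicable
match: 0->7, 1->4, 2->2, 3->1, 4->9 | applicable
count: 2
applicable_count: 2


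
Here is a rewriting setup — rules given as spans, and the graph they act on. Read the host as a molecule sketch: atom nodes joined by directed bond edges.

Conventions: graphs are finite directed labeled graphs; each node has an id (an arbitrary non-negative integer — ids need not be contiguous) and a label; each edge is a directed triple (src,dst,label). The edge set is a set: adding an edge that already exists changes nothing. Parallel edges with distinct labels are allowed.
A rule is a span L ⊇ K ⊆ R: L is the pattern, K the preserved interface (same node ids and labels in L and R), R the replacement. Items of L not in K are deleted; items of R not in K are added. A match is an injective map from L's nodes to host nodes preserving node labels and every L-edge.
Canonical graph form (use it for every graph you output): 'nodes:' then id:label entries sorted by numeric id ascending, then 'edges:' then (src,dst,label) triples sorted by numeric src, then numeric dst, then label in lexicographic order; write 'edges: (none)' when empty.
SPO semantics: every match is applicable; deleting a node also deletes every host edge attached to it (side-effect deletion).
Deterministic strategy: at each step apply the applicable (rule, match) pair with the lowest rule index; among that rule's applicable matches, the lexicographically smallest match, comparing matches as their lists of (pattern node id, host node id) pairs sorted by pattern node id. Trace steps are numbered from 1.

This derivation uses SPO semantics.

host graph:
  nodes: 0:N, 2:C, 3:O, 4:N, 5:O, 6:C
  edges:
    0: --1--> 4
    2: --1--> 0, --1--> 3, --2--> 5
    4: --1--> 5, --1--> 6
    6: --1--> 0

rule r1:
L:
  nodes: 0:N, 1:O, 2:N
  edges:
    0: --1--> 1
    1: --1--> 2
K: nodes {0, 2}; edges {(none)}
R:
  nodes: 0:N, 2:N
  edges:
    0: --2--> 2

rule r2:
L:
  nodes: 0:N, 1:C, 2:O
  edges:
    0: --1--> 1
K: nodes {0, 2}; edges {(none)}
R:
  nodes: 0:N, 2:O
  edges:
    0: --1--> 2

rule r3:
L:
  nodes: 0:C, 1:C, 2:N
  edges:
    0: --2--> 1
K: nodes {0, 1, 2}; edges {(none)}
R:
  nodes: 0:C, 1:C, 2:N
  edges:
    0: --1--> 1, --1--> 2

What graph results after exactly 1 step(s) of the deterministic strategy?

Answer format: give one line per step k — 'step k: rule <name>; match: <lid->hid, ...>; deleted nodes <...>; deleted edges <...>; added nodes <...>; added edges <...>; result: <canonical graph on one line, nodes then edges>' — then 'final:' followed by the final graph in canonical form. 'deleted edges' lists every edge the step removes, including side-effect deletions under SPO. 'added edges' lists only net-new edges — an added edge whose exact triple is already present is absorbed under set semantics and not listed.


step 1: rule r2; match: 0->4, 1->6, 2->3; deleted nodes 6; deleted edges (4,6,1); (6,0,1); added nodes (none); added edges (4,3,1); result: nodes: 0:N, 2:C, 3:O, 4:N, 5:O edges: (0,4,1); (2,0,1); (2,3,1); (2,5,2); (4,3,1); (4,5,1)
final:
nodes: 0:N, 2:C, 3:O, 4:N, 5:O
edges: (0,4,1); (2,0,1); (2,3,1); (2,5,2); (4,3,1); (4,5,1)


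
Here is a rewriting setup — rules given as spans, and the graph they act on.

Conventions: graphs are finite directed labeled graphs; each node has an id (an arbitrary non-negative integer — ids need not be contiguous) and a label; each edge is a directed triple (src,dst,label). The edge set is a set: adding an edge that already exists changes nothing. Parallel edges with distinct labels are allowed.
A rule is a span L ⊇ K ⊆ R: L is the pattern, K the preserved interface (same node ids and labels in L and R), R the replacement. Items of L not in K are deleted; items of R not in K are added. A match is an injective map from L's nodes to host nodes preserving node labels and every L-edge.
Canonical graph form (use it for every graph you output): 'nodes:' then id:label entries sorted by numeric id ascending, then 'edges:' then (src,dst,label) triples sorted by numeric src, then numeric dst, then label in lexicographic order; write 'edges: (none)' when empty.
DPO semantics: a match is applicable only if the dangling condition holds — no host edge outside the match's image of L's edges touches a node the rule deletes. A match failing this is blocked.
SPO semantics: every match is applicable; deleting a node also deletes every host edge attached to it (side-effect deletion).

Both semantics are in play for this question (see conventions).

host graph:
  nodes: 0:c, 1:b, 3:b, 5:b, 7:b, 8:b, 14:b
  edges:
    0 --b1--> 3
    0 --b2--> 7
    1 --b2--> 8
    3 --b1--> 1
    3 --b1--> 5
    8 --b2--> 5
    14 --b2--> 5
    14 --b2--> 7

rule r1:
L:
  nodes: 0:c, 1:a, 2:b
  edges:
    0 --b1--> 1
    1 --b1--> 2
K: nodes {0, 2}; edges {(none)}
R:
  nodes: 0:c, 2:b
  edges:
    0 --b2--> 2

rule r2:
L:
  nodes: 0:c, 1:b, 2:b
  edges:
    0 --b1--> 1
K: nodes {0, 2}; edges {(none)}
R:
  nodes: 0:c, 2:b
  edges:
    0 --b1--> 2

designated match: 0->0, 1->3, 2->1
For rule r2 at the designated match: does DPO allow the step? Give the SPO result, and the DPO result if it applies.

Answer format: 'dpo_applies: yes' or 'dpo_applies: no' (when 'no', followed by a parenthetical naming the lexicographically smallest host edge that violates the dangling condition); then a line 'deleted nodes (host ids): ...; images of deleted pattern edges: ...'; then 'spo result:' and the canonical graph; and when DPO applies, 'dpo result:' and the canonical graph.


dpo_applies: no
(the rule deletes node 3, which keeps host edge (3,1,b1) outside the match image — the dangling condition fails, DPO blocks; SPO proceeds and side-deletes such edges)
deleted nodes (host ids): 3; images of deleted pattern edges: (0,3,b1)
spo result:
nodes: 0:c, 1:b, 5:b, 7:b, 8:b, 14:b
edges: (0,1,b1); (0,7,b2); (1,8,b2); (8,5,b2); (14,5,b2); (14,7,b2)


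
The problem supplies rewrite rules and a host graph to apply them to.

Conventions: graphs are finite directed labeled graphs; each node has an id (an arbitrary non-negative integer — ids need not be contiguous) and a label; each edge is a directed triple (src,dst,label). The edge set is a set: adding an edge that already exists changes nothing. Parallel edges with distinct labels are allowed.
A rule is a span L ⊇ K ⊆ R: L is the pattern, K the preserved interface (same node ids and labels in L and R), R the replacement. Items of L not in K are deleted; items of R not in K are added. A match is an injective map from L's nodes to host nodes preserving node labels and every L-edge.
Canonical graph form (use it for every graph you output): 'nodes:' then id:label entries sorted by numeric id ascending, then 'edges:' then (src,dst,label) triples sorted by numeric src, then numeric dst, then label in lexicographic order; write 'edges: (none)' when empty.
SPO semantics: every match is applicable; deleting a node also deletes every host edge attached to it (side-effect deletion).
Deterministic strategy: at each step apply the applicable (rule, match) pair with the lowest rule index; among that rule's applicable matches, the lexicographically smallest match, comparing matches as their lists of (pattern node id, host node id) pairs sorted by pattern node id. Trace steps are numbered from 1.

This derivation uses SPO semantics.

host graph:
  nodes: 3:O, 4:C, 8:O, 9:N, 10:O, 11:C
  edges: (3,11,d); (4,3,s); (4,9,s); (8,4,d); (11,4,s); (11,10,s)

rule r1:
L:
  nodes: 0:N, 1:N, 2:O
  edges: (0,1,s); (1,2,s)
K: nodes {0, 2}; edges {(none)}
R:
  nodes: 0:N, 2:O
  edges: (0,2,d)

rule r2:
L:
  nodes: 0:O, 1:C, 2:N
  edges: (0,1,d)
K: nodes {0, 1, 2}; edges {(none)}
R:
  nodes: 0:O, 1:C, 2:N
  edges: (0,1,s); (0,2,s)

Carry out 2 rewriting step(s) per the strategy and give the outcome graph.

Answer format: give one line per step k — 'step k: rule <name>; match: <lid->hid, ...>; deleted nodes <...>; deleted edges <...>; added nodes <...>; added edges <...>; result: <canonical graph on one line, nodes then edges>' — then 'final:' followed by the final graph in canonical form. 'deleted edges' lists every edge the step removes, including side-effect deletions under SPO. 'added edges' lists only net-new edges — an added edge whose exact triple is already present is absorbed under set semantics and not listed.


step 1: rule r2; match: 0->3, 1->11, 2->9; deleted nodes (none); deleted edges (3,11,d); added nodes (none); added edges (3,9,s); (3,11,s); result: nodes: 3:O, 4:C, 8:O, 9:N, 10:O, 11:C edges: (3,9,s); (3,11,s); (4,3,s); (4,9,s); (8,4,d); (11,4,s); (11,10,s)
step 2: rule r2; match: 0->8, 1->4, 2->9; deleted nodes (none); deleted edges (8,4,d); added nodes (none); added edges (8,4,s); (8,9,s); result: nodes: 3:O, 4:C, 8:O, 9:N, 10:O, 11:C edges: (3,9,s); (3,11,s); (4,3,s); (4,9,s); (8,4,s); (8,9,s); (11,4,s); (11,10,s)
final:
nodes: 3:O, 4:C, 8:O, 9:N, 10:O, 11:C
edges: (3,9,s); (3,11,s); (4,3,s); (4,9,s); (8,4,s); (8,9,s); (11,4,s); (11,10,s)


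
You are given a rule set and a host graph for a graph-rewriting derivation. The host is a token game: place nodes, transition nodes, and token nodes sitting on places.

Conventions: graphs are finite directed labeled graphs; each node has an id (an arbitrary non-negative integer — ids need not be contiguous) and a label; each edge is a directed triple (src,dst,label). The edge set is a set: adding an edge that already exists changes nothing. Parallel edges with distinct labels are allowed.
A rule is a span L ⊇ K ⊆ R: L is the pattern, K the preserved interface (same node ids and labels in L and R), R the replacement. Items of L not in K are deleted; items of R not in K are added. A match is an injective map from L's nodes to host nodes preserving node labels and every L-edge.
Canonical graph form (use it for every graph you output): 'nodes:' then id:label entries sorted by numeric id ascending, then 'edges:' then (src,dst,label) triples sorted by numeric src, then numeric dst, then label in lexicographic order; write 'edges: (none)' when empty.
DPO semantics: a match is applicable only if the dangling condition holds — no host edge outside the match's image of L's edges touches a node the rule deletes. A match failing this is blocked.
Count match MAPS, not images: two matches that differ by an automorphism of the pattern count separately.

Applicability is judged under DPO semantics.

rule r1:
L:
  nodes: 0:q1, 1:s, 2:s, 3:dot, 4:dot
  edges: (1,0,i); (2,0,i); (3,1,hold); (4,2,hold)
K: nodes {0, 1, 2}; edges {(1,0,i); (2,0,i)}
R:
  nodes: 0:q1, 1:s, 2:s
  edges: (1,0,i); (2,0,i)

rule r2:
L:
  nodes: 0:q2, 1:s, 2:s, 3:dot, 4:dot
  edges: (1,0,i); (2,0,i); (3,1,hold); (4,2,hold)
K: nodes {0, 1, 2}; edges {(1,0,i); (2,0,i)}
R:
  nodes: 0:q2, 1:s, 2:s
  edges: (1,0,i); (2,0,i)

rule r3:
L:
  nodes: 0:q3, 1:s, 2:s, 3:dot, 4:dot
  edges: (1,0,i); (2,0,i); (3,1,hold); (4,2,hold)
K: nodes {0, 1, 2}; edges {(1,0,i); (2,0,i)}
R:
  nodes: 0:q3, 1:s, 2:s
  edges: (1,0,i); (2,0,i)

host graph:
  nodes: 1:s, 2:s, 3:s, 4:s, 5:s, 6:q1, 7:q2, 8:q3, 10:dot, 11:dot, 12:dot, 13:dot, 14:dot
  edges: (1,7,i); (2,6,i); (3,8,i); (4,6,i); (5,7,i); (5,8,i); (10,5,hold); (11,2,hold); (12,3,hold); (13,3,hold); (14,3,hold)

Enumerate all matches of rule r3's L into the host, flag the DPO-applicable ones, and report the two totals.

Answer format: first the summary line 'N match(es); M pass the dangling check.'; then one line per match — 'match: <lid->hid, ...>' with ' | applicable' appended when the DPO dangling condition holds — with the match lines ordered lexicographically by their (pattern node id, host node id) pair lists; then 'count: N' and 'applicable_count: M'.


6 match(es); 6 pass the dangling check.
match: 0->8, 1->3, 2->5, 3->12, 4->10 | applicable
match: 0->8, 1->3, 2->5, 3->13, 4->10 | applicable
match: 0->8, 1->3, 2->5, 3->14, 4->10 | applicable
match: 0->8, 1->5, 2->3, 3->10, 4->12 | applicable
match: 0->8, 1->5, 2->3, 3->10, 4->13 | applicable
match: 0->8, 1->5, 2->3, 3->10, 4->14 | applicable
count: 6
applicable_count: 6


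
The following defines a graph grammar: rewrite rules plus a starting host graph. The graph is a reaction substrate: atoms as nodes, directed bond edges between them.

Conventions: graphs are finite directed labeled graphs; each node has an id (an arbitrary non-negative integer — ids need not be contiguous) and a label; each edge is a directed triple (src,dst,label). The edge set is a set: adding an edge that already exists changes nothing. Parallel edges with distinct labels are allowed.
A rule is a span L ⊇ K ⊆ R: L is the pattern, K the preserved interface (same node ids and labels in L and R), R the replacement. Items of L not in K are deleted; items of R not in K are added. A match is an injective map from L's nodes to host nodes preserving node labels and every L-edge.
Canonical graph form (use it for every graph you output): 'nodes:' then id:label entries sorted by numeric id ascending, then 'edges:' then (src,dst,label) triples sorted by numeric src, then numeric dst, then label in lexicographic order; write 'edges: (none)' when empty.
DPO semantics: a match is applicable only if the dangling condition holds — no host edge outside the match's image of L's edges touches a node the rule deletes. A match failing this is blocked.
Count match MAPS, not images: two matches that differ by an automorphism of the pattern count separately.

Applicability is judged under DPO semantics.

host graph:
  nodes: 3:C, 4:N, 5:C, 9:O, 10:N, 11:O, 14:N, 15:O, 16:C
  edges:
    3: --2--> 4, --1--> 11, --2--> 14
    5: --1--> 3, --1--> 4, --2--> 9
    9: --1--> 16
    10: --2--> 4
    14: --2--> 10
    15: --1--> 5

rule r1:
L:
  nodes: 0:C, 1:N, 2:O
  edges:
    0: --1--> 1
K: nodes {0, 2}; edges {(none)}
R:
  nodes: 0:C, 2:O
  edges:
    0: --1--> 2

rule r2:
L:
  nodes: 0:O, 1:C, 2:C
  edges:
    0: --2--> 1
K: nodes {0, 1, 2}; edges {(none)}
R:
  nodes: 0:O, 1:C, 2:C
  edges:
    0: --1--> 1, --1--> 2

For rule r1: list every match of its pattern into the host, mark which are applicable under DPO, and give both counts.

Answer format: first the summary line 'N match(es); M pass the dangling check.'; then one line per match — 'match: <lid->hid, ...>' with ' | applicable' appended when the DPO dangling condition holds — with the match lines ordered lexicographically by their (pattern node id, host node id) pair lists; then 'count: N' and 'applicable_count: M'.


3 match(es); 0 pass the dangling check.
match: 0->5, 1->4, 2->9
match: 0->5, 1->4, 2->11
match: 0->5, 1->4, 2->15
count: 3
applicable_count: 0


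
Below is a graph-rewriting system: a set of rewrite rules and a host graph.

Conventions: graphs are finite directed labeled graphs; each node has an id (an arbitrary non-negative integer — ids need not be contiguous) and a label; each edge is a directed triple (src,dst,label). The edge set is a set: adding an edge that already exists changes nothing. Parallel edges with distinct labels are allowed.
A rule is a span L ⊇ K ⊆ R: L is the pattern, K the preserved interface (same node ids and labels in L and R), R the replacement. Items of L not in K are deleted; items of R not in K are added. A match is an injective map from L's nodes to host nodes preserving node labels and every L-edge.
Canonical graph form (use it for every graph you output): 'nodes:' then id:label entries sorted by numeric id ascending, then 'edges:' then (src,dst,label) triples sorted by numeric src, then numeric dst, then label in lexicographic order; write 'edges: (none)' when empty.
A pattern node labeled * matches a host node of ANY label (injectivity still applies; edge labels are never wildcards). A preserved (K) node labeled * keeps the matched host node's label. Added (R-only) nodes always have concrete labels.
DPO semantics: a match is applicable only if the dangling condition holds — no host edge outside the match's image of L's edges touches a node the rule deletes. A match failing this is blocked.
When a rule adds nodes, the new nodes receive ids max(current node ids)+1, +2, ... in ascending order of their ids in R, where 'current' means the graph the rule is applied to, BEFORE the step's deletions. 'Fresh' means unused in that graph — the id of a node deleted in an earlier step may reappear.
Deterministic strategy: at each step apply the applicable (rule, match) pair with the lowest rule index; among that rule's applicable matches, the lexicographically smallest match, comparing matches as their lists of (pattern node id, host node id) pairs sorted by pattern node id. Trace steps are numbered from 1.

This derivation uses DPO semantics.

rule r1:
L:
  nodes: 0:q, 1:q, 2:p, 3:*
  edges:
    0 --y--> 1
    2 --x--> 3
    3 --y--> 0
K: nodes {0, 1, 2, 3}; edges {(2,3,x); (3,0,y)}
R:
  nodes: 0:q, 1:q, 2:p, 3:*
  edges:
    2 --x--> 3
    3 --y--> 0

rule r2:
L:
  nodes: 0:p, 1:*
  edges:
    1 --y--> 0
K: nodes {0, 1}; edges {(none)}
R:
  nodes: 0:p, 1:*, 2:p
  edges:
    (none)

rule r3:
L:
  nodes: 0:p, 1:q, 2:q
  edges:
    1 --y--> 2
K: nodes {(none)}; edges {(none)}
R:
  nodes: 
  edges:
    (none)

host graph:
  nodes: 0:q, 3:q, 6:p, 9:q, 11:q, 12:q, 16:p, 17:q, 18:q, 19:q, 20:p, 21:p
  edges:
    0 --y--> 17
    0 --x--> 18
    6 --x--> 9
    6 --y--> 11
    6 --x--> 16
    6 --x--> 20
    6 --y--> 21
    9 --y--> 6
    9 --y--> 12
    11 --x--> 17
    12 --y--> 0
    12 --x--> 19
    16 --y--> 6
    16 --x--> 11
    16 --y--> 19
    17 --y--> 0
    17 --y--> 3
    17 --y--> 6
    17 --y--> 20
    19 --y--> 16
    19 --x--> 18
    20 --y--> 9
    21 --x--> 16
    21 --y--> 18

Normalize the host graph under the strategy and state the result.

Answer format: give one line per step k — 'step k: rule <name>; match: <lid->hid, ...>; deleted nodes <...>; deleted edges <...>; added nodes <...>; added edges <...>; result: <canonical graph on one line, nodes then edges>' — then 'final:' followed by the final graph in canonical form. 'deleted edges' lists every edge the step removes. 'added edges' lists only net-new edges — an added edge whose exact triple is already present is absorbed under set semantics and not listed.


step 1: rule r1; match: 0->9, 1->12, 2->6, 3->20; deleted nodes (none); deleted edges (9,12,y); added nodes (none); added edges (none); result: nodes: 0:q, 3:q, 6:p, 9:q, 11:q, 12:q, 16:p, 17:q, 18:q, 19:q, 20:p, 21:p edges: (0,17,y); (0,18,x); (6,9,x); (6,11,y); (6,16,x); (6,20,x); (6,21,y); (9,6,y); (11,17,x); (12,0,y); (12,19,x); (16,6,y); (16,11,x); (16,19,y); (17,0,y); (17,3,y); (17,6,y); (17,20,y); (19,16,y); (19,18,x); (20,9,y); (21,16,x); (21,18,y)
step 2: rule r2; match: 0->6, 1->9; deleted nodes (none); deleted edges (9,6,y); added nodes 22; added edges (none); result: nodes: 0:q, 3:q, 6:p, 9:q, 11:q, 12:q, 16:p, 17:q, 18:q, 19:q, 20:p, 21:p, 22:p edges: (0,17,y); (0,18,x); (6,9,x); (6,11,y); (6,16,x); (6,20,x); (6,21,y); (11,17,x); (12,0,y); (12,19,x); (16,6,y); (16,11,x); (16,19,y); (17,0,y); (17,3,y); (17,6,y); (17,20,y); (19,16,y); (19,18,x); (20,9,y); (21,16,x); (21,18,y)
step 3: rule r2; match: 0->6, 1->16; deleted nodes (none); deleted edges (16,6,y); added nodes 23; added edges (none); result: nodes: 0:q, 3:q, 6:p, 9:q, 11:q, 12:q, 16:p, 17:q, 18:q, 19:q, 20:p, 21:p, 22:p, 23:p edges: (0,17,y); (0,18,x); (6,9,x); (6,11,y); (6,16,x); (6,20,x); (6,21,y); (11,17,x); (12,0,y); (12,19,x); (16,11,x); (16,19,y); (17,0,y); (17,3,y); (17,6,y); (17,20,y); (19,16,y); (19,18,x); (20,9,y); (21,16,x); (21,18,y)
step 4: rule r2; match: 0->6, 1->17; deleted nodes (none); deleted edges (17,6,y); added nodes 24; added edges (none); result: nodes: 0:q, 3:q, 6:p, 9:q, 11:q, 12:q, 16:p, 17:q, 18:q, 19:q, 20:p, 21:p, 22:p, 23:p, 24:p edges: (0,17,y); (0,18,x); (6,9,x); (6,11,y); (6,16,x); (6,20,x); (6,21,y); (11,17,x); (12,0,y); (12,19,x); (16,11,x); (16,19,y); (17,0,y); (17,3,y); (17,20,y); (19,16,y); (19,18,x); (20,9,y); (21,16,x); (21,18,y)
step 5: rule r2; match: 0->16, 1->19; deleted nodes (none); deleted edges (19,16,y); added nodes 25; added edges (none); result: nodes: 0:q, 3:q, 6:p, 9:q, 11:q, 12:q, 16:p, 17:q, 18:q, 19:q, 20:p, 21:p, 22:p, 23:p, 24:p, 25:p edges: (0,17,y); (0,18,x); (6,9,x); (6,11,y); (6,16,x); (6,20,x); (6,21,y); (11,17,x); (12,0,y); (12,19,x); (16,11,x); (16,19,y); (17,0,y); (17,3,y); (17,20,y); (19,18,x); (20,9,y); (21,16,x); (21,18,y)
step 6: rule r2; match: 0->20, 1->17; deleted nodes (none); deleted edges (17,20,y); added nodes 26; added edges (none); result: nodes: 0:q, 3:q, 6:p, 9:q, 11:q, 12:q, 16:p, 17:q, 18:q, 19:q, 20:p, 21:p, 22:p, 23:p, 24:p, 25:p, 26:p edges: (0,17,y); (0,18,x); (6,9,x); (6,11,y); (6,16,x); (6,20,x); (6,21,y); (11,17,x); (12,0,y); (12,19,x); (16,11,x); (16,19,y); (17,0,y); (17,3,y); (19,18,x); (20,9,y); (21,16,x); (21,18,y)
step 7: rule r2; match: 0->21, 1->6; deleted nodes (none); deleted edges (6,21,y); added nodes 27; added edges (none); result: nodes: 0:q, 3:q, 6:p, 9:q, 11:q, 12:q, 16:p, 17:q, 18:q, 19:q, 20:p, 21:p, 22:p, 23:p, 24:p, 25:p, 26:p, 27:p edges: (0,17,y); (0,18,x); (6,9,x); (6,11,y); (6,16,x); (6,20,x); (11,17,x); (12,0,y); (12,19,x); (16,11,x); (16,19,y); (17,0,y); (17,3,y); (19,18,x); (20,9,y); (21,16,x); (21,18,y)
final:
nodes: 0:q, 3:q, 6:p, 9:q, 11:q, 12:q, 16:p, 17:q, 18:q, 19:q, 20:p, 21:p, 22:p, 23:p, 24:p, 25:p, 26:p, 27:p
edges: (0,17,y); (0,18,x); (6,9,x); (6,11,y); (6,16,x); (6,20,x); (11,17,x); (12,0,y); (12,19,x); (16,11,x); (16,19,y); (17,0,y); (17,3,y); (19,18,x); (20,9,y); (21,16,x); (21,18,y)


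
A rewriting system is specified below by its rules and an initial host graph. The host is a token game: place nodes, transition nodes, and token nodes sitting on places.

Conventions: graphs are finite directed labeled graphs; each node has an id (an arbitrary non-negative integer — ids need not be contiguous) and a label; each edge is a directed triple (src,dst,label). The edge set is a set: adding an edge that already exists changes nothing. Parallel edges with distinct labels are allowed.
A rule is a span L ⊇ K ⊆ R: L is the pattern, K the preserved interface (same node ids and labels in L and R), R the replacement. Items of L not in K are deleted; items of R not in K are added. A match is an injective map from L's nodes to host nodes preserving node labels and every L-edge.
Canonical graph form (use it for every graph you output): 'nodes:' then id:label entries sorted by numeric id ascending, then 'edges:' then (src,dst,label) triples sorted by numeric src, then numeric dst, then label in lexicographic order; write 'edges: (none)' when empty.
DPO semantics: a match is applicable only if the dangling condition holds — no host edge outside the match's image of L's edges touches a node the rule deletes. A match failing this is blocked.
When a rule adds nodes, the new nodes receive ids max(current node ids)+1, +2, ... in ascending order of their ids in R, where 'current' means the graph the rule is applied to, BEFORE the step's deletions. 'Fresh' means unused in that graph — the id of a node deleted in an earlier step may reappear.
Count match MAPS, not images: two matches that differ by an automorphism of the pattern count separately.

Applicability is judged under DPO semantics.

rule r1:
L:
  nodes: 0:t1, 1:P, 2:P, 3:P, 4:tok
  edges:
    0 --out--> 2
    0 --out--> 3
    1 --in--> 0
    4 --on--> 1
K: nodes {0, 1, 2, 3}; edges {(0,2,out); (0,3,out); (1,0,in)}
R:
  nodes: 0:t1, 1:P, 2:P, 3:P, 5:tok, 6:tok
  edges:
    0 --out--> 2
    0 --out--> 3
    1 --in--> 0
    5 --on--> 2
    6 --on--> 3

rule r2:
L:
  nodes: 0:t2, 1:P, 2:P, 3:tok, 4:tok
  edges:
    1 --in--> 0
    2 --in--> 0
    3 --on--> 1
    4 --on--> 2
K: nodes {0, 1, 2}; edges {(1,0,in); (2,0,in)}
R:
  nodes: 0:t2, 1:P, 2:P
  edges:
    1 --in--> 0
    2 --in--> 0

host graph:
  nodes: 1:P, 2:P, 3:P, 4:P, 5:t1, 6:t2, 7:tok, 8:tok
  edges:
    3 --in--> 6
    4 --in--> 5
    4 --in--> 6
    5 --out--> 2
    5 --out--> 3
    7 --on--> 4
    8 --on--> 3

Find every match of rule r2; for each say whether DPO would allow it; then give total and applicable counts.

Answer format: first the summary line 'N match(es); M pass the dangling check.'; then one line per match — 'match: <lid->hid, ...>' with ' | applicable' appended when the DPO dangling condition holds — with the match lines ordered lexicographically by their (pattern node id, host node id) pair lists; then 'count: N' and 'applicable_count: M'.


2 match(es); 2 pass the dangling check.
match: 0->6, 1->3, 2->4, 3->8, 4->7 | applicable
match: 0->6, 1->4, 2->3, 3->7, 4->8 | applicable
count: 2
applicable_count: 2


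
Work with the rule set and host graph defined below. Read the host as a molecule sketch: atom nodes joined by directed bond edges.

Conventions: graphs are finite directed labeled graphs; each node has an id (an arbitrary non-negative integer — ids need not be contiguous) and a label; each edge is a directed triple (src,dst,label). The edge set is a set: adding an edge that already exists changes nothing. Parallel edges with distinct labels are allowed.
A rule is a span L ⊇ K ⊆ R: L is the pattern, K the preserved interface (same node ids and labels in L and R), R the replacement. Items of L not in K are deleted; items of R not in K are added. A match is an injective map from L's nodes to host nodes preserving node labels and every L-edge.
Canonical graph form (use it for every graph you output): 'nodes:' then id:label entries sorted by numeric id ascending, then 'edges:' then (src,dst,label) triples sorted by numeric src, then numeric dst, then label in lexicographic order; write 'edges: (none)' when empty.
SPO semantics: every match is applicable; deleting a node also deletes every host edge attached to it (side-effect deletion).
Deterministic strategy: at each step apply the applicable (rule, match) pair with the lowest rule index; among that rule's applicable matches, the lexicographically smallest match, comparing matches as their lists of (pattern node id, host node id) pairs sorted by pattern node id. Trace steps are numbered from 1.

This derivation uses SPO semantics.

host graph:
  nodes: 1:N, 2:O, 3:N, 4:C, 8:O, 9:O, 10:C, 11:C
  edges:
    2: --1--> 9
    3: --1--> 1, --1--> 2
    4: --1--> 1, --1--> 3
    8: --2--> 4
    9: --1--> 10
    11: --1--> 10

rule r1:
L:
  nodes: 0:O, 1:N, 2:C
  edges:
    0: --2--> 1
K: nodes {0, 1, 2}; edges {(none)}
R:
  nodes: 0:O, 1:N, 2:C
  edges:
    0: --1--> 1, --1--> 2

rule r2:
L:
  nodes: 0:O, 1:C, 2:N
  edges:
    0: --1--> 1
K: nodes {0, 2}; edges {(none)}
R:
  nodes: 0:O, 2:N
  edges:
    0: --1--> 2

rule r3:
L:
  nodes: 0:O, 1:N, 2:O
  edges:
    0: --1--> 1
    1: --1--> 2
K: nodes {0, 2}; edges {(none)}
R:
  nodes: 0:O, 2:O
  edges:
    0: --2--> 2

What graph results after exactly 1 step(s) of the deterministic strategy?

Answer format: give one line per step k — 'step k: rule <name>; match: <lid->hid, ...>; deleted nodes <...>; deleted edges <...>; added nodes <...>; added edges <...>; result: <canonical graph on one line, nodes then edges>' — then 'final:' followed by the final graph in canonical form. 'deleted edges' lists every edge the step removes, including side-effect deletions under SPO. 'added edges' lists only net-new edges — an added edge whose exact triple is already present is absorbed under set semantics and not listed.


step 1: rule r2; match: 0->9, 1->10, 2->1; deleted nodes 10; deleted edges (9,10,1); (11,10,1); added nodes (none); added edges (9,1,1); result: nodes: 1:N, 2:O, 3:N, 4:C, 8:O, 9:O, 11:C edges: (2,9,1); (3,1,1); (3,2,1); (4,1,1); (4,3,1); (8,4,2); (9,1,1)
final:
nodes: 1:N, 2:O, 3:N, 4:C, 8:O, 9:O, 11:C
edges: (2,9,1); (3,1,1); (3,2,1); (4,1,1); (4,3,1); (8,4,2); (9,1,1)
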